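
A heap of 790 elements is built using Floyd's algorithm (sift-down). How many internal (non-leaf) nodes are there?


Leaf nodes occupy roughly half the array.
Sift-down is called for each internal node, starting from the last one.
Internal nodes = floor(n/2) = floor(790/2) = 395


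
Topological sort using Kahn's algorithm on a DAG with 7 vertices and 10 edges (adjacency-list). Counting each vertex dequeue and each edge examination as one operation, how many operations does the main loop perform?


Kahn's algorithm:
  1. Compute in-degrees: O(V + E)
  2. Process queue: each vertex dequeued once (O(V))
     each edge examined once (O(E))
Total = V + E = 7 + 10 = 17


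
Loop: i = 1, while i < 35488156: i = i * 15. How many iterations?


i multiplies by 15 each step:
i = 1 -> 15 -> 225 -> 3375 -> 50625 -> 759375 -> 11390625 -> 170859375 (stop)
Iterations = ceil(log_15(35488156)) = 7


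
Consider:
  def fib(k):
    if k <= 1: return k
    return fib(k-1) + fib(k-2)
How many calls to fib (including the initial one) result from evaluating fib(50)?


Let C(m) = total calls to evaluate fib(m). Then C(0)=C(1)=1, and
C(m) = 1 + C(m-1) + C(m-2) for m >= 2.
Build the table (each entry = 1 + previous two):
  C(0) = 1
  C(1) = 1
  C(2) = 1 + 1 + 1 = 3
  C(3) = 1 + 3 + 1 = 5
  C(4) = 1 + 5 + 3 = 9
  C(5) = 1 + 9 + 5 = 15
  C(6) = 1 + 15 + 9 = 25
  C(7) = 1 + 25 + 15 = 41
  C(8) = 1 + 41 + 25 = 67
  C(9) = 1 + 67 + 41 = 109
  C(10) = 1 + 109 + 67 = 177
  C(11) = 1 + 177 + 109 = 287
  C(12) = 1 + 287 + 177 = 465
  C(13) = 1 + 465 + 287 = 753
  C(14) = 1 + 753 + 465 = 1219
  C(15) = 1 + 1219 + 753 = 1973
  C(16) = 1 + 1973 + 1219 = 3193
  C(17) = 1 + 3193 + 1973 = 5167
  C(18) = 1 + 5167 + 3193 = 8361
  C(19) = 1 + 8361 + 5167 = 13529
  C(20) = 1 + 13529 + 8361 = 21891
  C(21) = 1 + 21891 + 13529 = 35421
  C(22) = 1 + 35421 + 21891 = 57313
  C(23) = 1 + 57313 + 35421 = 92735
  C(24) = 1 + 92735 + 57313 = 150049
  C(25) = 1 + 150049 + 92735 = 242785
  C(26) = 1 + 242785 + 150049 = 392835
  C(27) = 1 + 392835 + 242785 = 635621
  C(28) = 1 + 635621 + 392835 = 1028457
  C(29) = 1 + 1028457 + 635621 = 1664079
  C(30) = 1 + 1664079 + 1028457 = 2692537
  C(31) = 1 + 2692537 + 1664079 = 4356617
  C(32) = 1 + 4356617 + 2692537 = 7049155
  C(33) = 1 + 7049155 + 4356617 = 11405773
  C(34) = 1 + 11405773 + 7049155 = 18454929
  C(35) = 1 + 18454929 + 11405773 = 29860703
  C(36) = 1 + 29860703 + 18454929 = 48315633
  C(37) = 1 + 48315633 + 29860703 = 78176337
  C(38) = 1 + 78176337 + 48315633 = 126491971
  C(39) = 1 + 126491971 + 78176337 = 204668309
  C(40) = 1 + 204668309 + 126491971 = 331160281
  C(41) = 1 + 331160281 + 204668309 = 535828591
  C(42) = 1 + 535828591 + 331160281 = 866988873
  C(43) = 1 + 866988873 + 535828591 = 1402817465
  C(44) = 1 + 1402817465 + 866988873 = 2269806339
  C(45) = 1 + 2269806339 + 1402817465 = 3672623805
  C(46) = 1 + 3672623805 + 2269806339 = 5942430145
  C(47) = 1 + 5942430145 + 3672623805 = 9615053951
  C(48) = 1 + 9615053951 + 5942430145 = 15557484097
  C(49) = 1 + 15557484097 + 9615053951 = 25172538049
  C(50) = 1 + 25172538049 + 15557484097 = 40730022147
Total calls for fib(50) = 40730022147


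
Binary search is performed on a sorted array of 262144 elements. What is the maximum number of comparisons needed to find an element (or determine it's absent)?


Binary search halves the search space each comparison:
  Step 1: search space = 262144 -> 131072
  Step 2: search space = 131072 -> 65536
  Step 3: search space = 65536 -> 32768
  Step 4: search space = 32768 -> 16384
  Step 5: search space = 16384 -> 8192
  Step 6: search space = 8192 -> 4096
  Step 7: search space = 4096 -> 2048
  Step 8: search space = 2048 -> 1024
  Step 9: search space = 1024 -> 512
  Step 10: search space = 512 -> 256
  Step 11: search space = 256 -> 128
  Step 12: search space = 128 -> 64
  Step 13: search space = 64 -> 32
  Step 14: search space = 32 -> 16
  Step 15: search space = 16 -> 8
  Step 16: search space = 8 -> 4
  Step 17: search space = 4 -> 2
  Step 18: search space = 2 -> 1
  Step 19: search space = 1 (final check)
Maximum comparisons = floor(log2(262144)) + 1 = 18 + 1 = 19


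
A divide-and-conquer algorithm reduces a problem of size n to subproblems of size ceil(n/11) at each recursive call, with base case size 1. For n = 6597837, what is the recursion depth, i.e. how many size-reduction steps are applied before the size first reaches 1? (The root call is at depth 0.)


Each step divides the size by 11 (rounding up); after k steps the size is ceil(n/11^k), which equals 1 exactly when 11^k >= n.
So the depth is the smallest k with 11^k >= 6597837, i.e. ceil(log_11(6597837)).
11^6 = 1771561 < 6597837 <= 19487171 = 11^7
Recursion depth = 7


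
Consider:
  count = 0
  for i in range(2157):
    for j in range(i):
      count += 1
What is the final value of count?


For each i, the inner loop runs i times:
  i=0: inner runs 0 times
  i=1: inner runs 1 time
  i=2: inner runs 2 times
  i=3: inner runs 3 times
  i=4: inner runs 4 times
  i=5: inner runs 5 times
  i=6: inner runs 6 times
  i=7: inner runs 7 times
  ...
Total = 0 + 1 + 2 + ... + 2156 = 2157*(2157-1)/2 = 2325246


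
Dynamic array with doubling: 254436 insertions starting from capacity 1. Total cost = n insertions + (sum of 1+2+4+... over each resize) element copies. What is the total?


n = 254436
Insertion costs: 254436
Resizes copy 1, 2, 4, ... up to the largest power of 2 that is <= n-1 = 254435, i.e. 131072.
Copy costs = 1 + 2 + 4 + 8 + 16 + 32 + 64 + 128 + 256 + 512 + 1024 + 2048 + 4096 + 8192 + 16384 + 32768 + 65536 + 131072 = 262143
Total = 254436 + 262143 = 516579


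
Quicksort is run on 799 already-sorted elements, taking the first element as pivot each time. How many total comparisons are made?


Sum of comparisons per partition:
798 + 797 + ... + 1 + 0
= 799 * (799 - 1) / 2
= 799 * 798 / 2
= 318801


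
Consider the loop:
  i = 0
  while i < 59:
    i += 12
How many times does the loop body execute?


Starting at i = 0, each iteration adds 12.
Iterations until i >= 59:
  Iteration 1: i = 0 -> i = 12
  Iteration 2: i = 12 -> i = 24
  Iteration 3: i = 24 -> i = 36
  Iteration 4: i = 36 -> i = 48
  Iteration 5: i = 48 -> i = 60
Total iterations = ceil(59/12) = 5


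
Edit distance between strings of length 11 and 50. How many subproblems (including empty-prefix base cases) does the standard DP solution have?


The table includes base cases (empty prefixes).
Rows: (m+1) = 12
Columns: (n+1) = 51
Total = 12 * 51 = 612


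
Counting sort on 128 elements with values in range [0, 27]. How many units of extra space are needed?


Output array size: 128 (to store sorted result)
Count array size: 28 (one slot per possible value, range 0 to 27)
Total extra space = 128 + 28 = 156


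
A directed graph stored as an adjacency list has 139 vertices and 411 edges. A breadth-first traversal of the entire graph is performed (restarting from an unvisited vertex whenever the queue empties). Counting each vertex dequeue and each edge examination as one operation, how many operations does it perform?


A full BFS traversal dequeues each vertex once and examines each edge once.
Vertex visits: 139
Edge visits: 411
V + E = 139 + 411 = 550


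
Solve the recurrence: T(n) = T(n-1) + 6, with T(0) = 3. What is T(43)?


Unrolling the recurrence:
T(43) = T(42) + 6
       = T(41) + 6 + 6
       = T(40) + 6*3
       ...
       = T(0) + 6*43
       = 3 + 258 = 261


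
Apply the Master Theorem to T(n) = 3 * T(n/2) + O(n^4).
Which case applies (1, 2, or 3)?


The Master Theorem: T(n) = a*T(n/b) + O(n^c)
  a = 3, b = 2, c = 4
log_b(a) = log_2(3) ~ 1.585
Compare b^c with a: 2^4 = 16 > 3, so c > log_b(a).
Since c > log_b(a), Case 3 applies.
T(n) = O(n^4)
Master Theorem case = 3


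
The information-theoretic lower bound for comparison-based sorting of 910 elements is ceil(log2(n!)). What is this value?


A binary decision tree of height h has at most 2^h leaves and needs at least n! of them, so h >= ceil(log2(n!)).
910! is far too large to multiply out, so use Stirling's series:
  ln(n!) ~ n ln n - n + (1/2) ln(2 pi n) + 1/(12n)  (error below 1/(360 n^3), negligible here)
  ln(910) = 6.8134446
  n ln n = 910 * 6.8134446 = 6200.2346
  (1/2) ln(2 pi * 910) = (1/2) ln(5717.6986) = 4.3257
  1/(12*910) = 0.0001
  ln(910!) ~ 6200.2346 - 910 + 4.3257 + 0.0001 = 5294.5604
Convert to base 2: log2(910!) = 5294.5604 / ln 2 = 5294.5604 / 0.69314718 = 7638.4360
ceil(7638.4360) = 7639


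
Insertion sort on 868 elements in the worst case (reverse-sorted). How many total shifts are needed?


In the worst case (reverse-sorted), each element shifts past all previous:
  Element 1: 1 shifts
  Element 2: 2 shifts
  Element 3: 3 shifts
  Element 4: 4 shifts
  Element 5: 5 shifts
  ...
  Element 867: 867 shifts
Total = 1 + 2 + ... + 867
= 868*(868-1)/2 = 376278


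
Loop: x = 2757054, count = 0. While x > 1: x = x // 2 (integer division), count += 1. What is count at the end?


The variable x halves each step:
x = 2757054 -> 1378527 -> 689263 -> 344631 -> 172315 -> 86157 -> 43078 -> 21539 -> 10769 -> 5384 -> 2692 -> 1346 -> 673 -> 336 -> 168 -> 84 -> 42 -> 21 -> 10 -> 5 -> 2 -> 1
Number of halvings = floor(log2(2757054)) = 21


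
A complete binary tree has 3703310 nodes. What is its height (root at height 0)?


In a complete binary tree, level k holds nodes 2^k .. 2^(k+1)-1 (1-indexed).
Height = floor(log2(n)) = floor(log2(3703310)) = 21
Check: 2^21 = 2097152 <= 3703310 < 4194304 = 2^22


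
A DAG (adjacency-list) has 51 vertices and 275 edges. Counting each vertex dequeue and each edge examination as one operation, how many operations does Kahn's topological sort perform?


V = 51 (vertex processing)
E = 275 (edge processing)
V + E = 51 + 275 = 326


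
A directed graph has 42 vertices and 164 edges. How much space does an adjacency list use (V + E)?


Adjacency list: one list head per vertex + one entry per edge
Vertex heads: 42
Edge entries: 164
Total = 42 + 164 = 206


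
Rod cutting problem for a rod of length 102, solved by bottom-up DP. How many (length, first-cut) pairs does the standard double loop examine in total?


For each subproblem length i = 1..102, the inner loop considers i possible first cuts.
Total = 1 + 2 + ... + 102
= 102*(102+1)/2
= 102*103/2 = 5253


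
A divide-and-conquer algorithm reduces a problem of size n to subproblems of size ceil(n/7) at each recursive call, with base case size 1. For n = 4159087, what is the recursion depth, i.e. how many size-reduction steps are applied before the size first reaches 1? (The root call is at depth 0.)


Each step divides the size by 7 (rounding up); after k steps the size is ceil(n/7^k), which equals 1 exactly when 7^k >= n.
So the depth is the smallest k with 7^k >= 4159087, i.e. ceil(log_7(4159087)).
7^7 = 823543 < 4159087 <= 5764801 = 7^8
Recursion depth = 8


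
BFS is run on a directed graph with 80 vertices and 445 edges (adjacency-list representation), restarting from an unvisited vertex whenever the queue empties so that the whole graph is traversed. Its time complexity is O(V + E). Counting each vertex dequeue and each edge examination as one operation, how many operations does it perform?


A full BFS traversal dequeues each vertex exactly once and examines each directed edge exactly once.
V = 80 (vertex processing cost)
E = 445 (edge examination cost)
Total operations proportional to V + E = 80 + 445 = 525


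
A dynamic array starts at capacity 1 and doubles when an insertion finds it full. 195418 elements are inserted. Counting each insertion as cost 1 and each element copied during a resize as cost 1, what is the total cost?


n = 195418
Insertion costs: 195418
Resizes copy 1, 2, 4, ... up to the largest power of 2 that is <= n-1 = 195417, i.e. 131072.
Copy costs = 1 + 2 + 4 + 8 + 16 + 32 + 64 + 128 + 256 + 512 + 1024 + 2048 + 4096 + 8192 + 16384 + 32768 + 65536 + 131072 = 262143
Total = 195418 + 262143 = 457561


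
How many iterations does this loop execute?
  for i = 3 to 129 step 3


The loop variable i takes values starting at 3 and increments by 3 each iteration.
Sequence: i = 3, 6, 9, 12, 15, 18, 21, 24, 27, ...
The upper bound 129 is inclusive, so the count is floor((last - first) / step) + 1:
floor((129 - 3) / 3) + 1 = floor(126/3) + 1 = 42 + 1 = 43


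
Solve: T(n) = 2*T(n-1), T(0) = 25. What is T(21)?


Unrolling:
T(21) = 2*T(20) = 2^2*T(19) = ... = 2^21*T(0)
= 2^21 * 25
= 2097152 * 25 = 52428800


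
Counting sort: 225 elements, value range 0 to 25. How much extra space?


n = 225 (output array)
k = 26 (count array for 26 distinct values)
Extra space = 225 + 26 = 251


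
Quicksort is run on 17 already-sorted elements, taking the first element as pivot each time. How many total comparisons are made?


Sum of comparisons per partition:
16 + 15 + ... + 1 + 0
= 17 * (17 - 1) / 2
= 17 * 16 / 2
= 136


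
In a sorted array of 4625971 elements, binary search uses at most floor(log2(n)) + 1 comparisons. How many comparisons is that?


Halving sequence: 4625971 -> 2312985 -> 1156492 -> 578246 -> 289123 -> 144561 -> 72280 -> 36140 -> 18070 -> 9035 -> 4517 -> 2258 -> 1129 -> 564 -> 282 -> 141 -> 70 -> 35 -> 17 -> 8 -> 4 -> 2 -> 1
Number of halvings = 22
Max comparisons = 22 + 1 = 23


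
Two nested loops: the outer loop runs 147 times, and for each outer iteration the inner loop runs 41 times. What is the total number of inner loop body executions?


Outer loop: 147 iterations
Inner loop: 41 iterations per outer iteration
Total = 147 * 41 = 6027


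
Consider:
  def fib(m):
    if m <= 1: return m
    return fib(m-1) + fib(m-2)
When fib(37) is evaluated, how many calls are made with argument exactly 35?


Let N(m) = number of times fib(m) is called while evaluating fib(37).
N(37) = 1 (the initial call).
N(36) = 1 (only fib(37) calls it).
For 1 <= m <= 35: fib(m) is called by fib(m+1) and fib(m+2), so
  N(m) = N(m+1) + N(m+2).
fib(0) is called only by fib(2), so N(0) = N(2).
Walk down from m=37:
  N(37)=1, N(36)=1, N(35)=2
N(35) = 2


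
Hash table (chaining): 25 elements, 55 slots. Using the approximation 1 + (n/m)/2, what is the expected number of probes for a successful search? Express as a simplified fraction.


Computing expected probes:
alpha = 25/55
= 1 + alpha/2
= 1 + 25/(2*55)
= (2*55 + 25) / (2*55)
= 135/110 = 27/22


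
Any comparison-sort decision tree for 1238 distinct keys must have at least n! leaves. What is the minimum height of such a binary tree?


A binary decision tree of height h has at most 2^h leaves and needs at least n! of them, so h >= ceil(log2(n!)).
1238! is far too large to multiply out, so use Stirling's series:
  ln(n!) ~ n ln n - n + (1/2) ln(2 pi n) + 1/(12n)  (error below 1/(360 n^3), negligible here)
  ln(1238) = 7.1212525
  n ln n = 1238 * 7.1212525 = 8816.1106
  (1/2) ln(2 pi * 1238) = (1/2) ln(7778.5834) = 4.4796
  1/(12*1238) = 0.0001
  ln(1238!) ~ 8816.1106 - 1238 + 4.4796 + 0.0001 = 7582.5903
Convert to base 2: log2(1238!) = 7582.5903 / ln 2 = 7582.5903 / 0.69314718 = 10939.3654
ceil(10939.3654) = 10940


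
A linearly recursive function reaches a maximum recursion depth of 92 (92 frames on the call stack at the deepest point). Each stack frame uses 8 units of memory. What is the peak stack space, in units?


Maximum recursion depth = 92 frames
Memory per frame = 8 units
Total stack space = depth * frame_size
= 92 * 8 = 736


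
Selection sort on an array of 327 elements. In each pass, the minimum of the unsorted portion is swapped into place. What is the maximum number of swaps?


Selection sort performs one swap per pass:
  Pass 1: find min in positions 0 to 326, swap with position 0
  Pass 2: find min in positions 1 to 326, swap with position 1
  Pass 3: find min in positions 2 to 326, swap with position 2
  Pass 4: find min in positions 3 to 326, swap with position 3
  Pass 5: find min in positions 4 to 326, swap with position 4
  ... (321 more passes)
Total passes (and swaps) = n - 1 = 327 - 1 = 326


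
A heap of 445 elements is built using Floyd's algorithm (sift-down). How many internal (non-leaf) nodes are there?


Leaf nodes occupy roughly half the array.
Sift-down is called for each internal node, starting from the last one.
Internal nodes = floor(n/2) = floor(445/2) = 222


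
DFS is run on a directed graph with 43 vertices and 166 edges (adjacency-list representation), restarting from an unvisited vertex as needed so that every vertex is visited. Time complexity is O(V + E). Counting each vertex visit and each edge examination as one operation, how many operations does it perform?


A full DFS traversal processes each vertex exactly once (push/pop on stack).
Each directed edge is examined once.
V = 43, E = 166
V + E = 209


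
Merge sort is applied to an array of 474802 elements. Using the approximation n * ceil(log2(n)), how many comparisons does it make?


Merge sort divides the array into halves recursively.
Number of levels = ceil(log2(474802)) = 19
At each level, approximately n = 474802 comparisons are needed for merging.
Total comparisons ~ n * ceil(log2(n)) = 474802 * 19 = 9021238


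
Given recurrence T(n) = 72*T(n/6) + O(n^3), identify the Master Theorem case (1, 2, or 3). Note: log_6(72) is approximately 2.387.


Master Theorem parameters: a=72, b=6, c=3
log_b(a) = 2.387
Compare b^c with a: 6^3 = 216 > 72, so c > log_b(a).
Comparing c=3 vs log_b(a)=2.387:
3 > 2.387 => Case 3
Result: T(n) = O(n^3)
Master Theorem case = 3


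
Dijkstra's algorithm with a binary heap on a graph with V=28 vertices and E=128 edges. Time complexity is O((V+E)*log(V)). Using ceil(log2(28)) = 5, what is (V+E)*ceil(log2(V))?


Dijkstra with a binary heap: each vertex is extracted once, each edge may relax once.
Each heap operation costs O(log V).
V + E = 28 + 128 = 156
ceil(log2(28)) = 5 (since 2^4 = 16 < 28 <= 32 = 2^5)
Total heap work = (V+E) * ceil(log2(V)) = 156 * 5 = 780


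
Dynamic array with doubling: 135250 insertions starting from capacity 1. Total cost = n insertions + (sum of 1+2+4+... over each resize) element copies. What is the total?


n = 135250
Insertion costs: 135250
Resizes copy 1, 2, 4, ... up to the largest power of 2 that is <= n-1 = 135249, i.e. 131072.
Copy costs = 1 + 2 + 4 + 8 + 16 + 32 + 64 + 128 + 256 + 512 + 1024 + 2048 + 4096 + 8192 + 16384 + 32768 + 65536 + 131072 = 262143
Total = 135250 + 262143 = 397393


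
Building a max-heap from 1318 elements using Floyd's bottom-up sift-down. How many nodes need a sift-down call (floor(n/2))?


In a heap of 1318 elements (0-indexed array):
  Last element index: 1317
  Parent of last element: floor((1317 - 1) / 2) = 658
  Internal nodes: indices 0 to 658
  Count = floor(1318/2) = 659


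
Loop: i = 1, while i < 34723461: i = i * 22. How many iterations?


i multiplies by 22 each step:
i = 1 -> 22 -> 484 -> 10648 -> 234256 -> 5153632 -> 113379904 (stop)
Iterations = ceil(log_22(34723461)) = 6


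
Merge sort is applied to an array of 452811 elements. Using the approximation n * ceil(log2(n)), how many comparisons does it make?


Merge sort divides the array into halves recursively.
Number of levels = ceil(log2(452811)) = 19
At each level, approximately n = 452811 comparisons are needed for merging.
Total comparisons ~ n * ceil(log2(n)) = 452811 * 19 = 8603409


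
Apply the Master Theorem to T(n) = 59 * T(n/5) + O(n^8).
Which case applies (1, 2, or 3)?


The Master Theorem: T(n) = a*T(n/b) + O(n^c)
  a = 59, b = 5, c = 8
log_b(a) = log_5(59) ~ 2.534
Compare b^c with a: 5^8 = 390625 > 59, so c > log_b(a).
Since c > log_b(a), Case 3 applies.
T(n) = O(n^8)
Master Theorem case = 3


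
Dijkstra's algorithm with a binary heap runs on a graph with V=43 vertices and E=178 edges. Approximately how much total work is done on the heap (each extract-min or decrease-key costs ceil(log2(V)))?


Dijkstra with a binary heap: each vertex is extracted once, each edge may relax once.
Each heap operation costs O(log V).
V + E = 43 + 178 = 221
ceil(log2(43)) = 6 (since 2^5 = 32 < 43 <= 64 = 2^6)
Total heap work = (V+E) * ceil(log2(V)) = 221 * 6 = 1326


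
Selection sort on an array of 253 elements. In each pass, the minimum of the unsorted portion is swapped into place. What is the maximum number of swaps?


Selection sort performs one swap per pass:
  Pass 1: find min in positions 0 to 252, swap with position 0
  Pass 2: find min in positions 1 to 252, swap with position 1
  Pass 3: find min in positions 2 to 252, swap with position 2
  Pass 4: find min in positions 3 to 252, swap with position 3
  Pass 5: find min in positions 4 to 252, swap with position 4
  ... (247 more passes)
Total passes (and swaps) = n - 1 = 253 - 1 = 252


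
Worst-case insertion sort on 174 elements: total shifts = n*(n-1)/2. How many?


Sum of shifts = 1 + 2 + 3 + ... + 173
= 174 * 173 / 2
= 30102 / 2
= 15051


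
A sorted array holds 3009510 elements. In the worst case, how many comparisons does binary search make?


Halving sequence: 3009510 -> 1504755 -> 752377 -> 376188 -> 188094 -> 94047 -> 47023 -> 23511 -> 11755 -> 5877 -> 2938 -> 1469 -> 734 -> 367 -> 183 -> 91 -> 45 -> 22 -> 11 -> 5 -> 2 -> 1
Number of halvings = 21
Max comparisons = 21 + 1 = 22


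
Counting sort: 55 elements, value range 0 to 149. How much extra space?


n = 55 (output array)
k = 150 (count array for 150 distinct values)
Extra space = 55 + 150 = 205


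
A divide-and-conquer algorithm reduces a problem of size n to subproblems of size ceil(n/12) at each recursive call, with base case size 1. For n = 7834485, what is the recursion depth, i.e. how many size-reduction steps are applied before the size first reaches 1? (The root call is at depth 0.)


Each step divides the size by 12 (rounding up); after k steps the size is ceil(n/12^k), which equals 1 exactly when 12^k >= n.
So the depth is the smallest k with 12^k >= 7834485, i.e. ceil(log_12(7834485)).
12^6 = 2985984 < 7834485 <= 35831808 = 12^7
Recursion depth = 7


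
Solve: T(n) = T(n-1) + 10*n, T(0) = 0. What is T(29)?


Expanding the recurrence:
T(29) = T(28) + 10*29
       = T(27) + 10*28 + 10*29
       ...
       = T(0) + 10*(1 + 2 + ... + 29)
       = 0 + 10 * 29*30/2
       = 0 + 10 * 435
       = 0 + 4350 = 4350


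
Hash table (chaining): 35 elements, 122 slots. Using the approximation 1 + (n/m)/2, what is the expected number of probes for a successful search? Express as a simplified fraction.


Computing expected probes:
alpha = 35/122
= 1 + alpha/2
= 1 + 35/(2*122)
= (2*122 + 35) / (2*122)
= 279/244


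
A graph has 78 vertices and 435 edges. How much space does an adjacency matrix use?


Adjacency matrix: V x V grid of entries
Space = V^2 = 78^2 = 78 * 78 = 6084


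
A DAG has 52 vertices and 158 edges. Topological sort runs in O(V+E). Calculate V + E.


V = 52 (vertex processing)
E = 158 (edge processing)
V + E = 52 + 158 = 210


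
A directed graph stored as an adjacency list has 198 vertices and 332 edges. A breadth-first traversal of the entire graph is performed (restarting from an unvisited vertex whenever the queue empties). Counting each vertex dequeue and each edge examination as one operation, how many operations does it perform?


A full BFS traversal dequeues each vertex once and examines each edge once.
Vertex visits: 198
Edge visits: 332
V + E = 198 + 332 = 530


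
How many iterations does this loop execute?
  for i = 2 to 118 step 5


The loop variable i takes values starting at 2 and increments by 5 each iteration.
Sequence: i = 2, 7, 12, 17, 22, 27, 32, 37, 42, ...
The upper bound 118 is inclusive, so the count is floor((last - first) / step) + 1:
floor((118 - 2) / 5) + 1 = floor(116/5) + 1 = 23 + 1 = 24


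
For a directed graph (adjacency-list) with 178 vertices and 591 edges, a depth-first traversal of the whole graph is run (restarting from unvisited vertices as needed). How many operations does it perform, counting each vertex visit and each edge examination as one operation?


A full DFS traversal visits each vertex once and examines each edge once.
V = 178
E = 591
Sum = 178 + 591 = 769


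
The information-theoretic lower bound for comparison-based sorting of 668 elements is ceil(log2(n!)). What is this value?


A binary decision tree of height h has at most 2^h leaves and needs at least n! of them, so h >= ceil(log2(n!)).
668! is far too large to multiply out, so use Stirling's series:
  ln(n!) ~ n ln n - n + (1/2) ln(2 pi n) + 1/(12n)  (error below 1/(360 n^3), negligible here)
  ln(668) = 6.5042882
  n ln n = 668 * 6.5042882 = 4344.8645
  (1/2) ln(2 pi * 668) = (1/2) ln(4197.1678) = 4.1711
  1/(12*668) = 0.0001
  ln(668!) ~ 4344.8645 - 668 + 4.1711 + 0.0001 = 3681.0357
Convert to base 2: log2(668!) = 3681.0357 / ln 2 = 3681.0357 / 0.69314718 = 5310.6120
ceil(5310.6120) = 5311


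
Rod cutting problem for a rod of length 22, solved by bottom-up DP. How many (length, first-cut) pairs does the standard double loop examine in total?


For each subproblem length i = 1..22, the inner loop considers i possible first cuts.
Total = 1 + 2 + ... + 22
= 22*(22+1)/2
= 22*23/2 = 253


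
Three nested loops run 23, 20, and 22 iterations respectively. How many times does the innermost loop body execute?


Loop 1 (outermost): 23 iterations
Loop 2 (middle): 20 iterations per outer
Loop 3 (innermost): 22 iterations per middle
Total = 23 * 20 * 22 = 10120


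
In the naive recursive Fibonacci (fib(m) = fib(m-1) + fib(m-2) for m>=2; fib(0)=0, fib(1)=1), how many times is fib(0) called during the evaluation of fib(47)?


Let N(m) = number of times fib(m) is called while evaluating fib(47).
N(47) = 1 (the initial call).
N(46) = 1 (only fib(47) calls it).
For 1 <= m <= 45: fib(m) is called by fib(m+1) and fib(m+2), so
  N(m) = N(m+1) + N(m+2).
fib(0) is called only by fib(2), so N(0) = N(2).
Walk down from m=47:
  N(47)=1, N(46)=1, N(45)=2, N(44)=3, N(43)=5, N(42)=8, N(41)=13, N(40)=21, N(39)=34, N(38)=55, N(37)=89, N(36)=144, N(35)=233, N(34)=377, N(33)=610, N(32)=987, N(31)=1597, N(30)=2584, N(29)=4181, N(28)=6765, N(27)=10946, N(26)=17711, N(25)=28657, N(24)=46368, N(23)=75025, N(22)=121393, N(21)=196418, N(20)=317811, N(19)=514229, N(18)=832040, N(17)=1346269, N(16)=2178309, N(15)=3524578, N(14)=5702887, N(13)=9227465, N(12)=14930352, N(11)=24157817, N(10)=39088169, N(9)=63245986, N(8)=102334155, N(7)=165580141, N(6)=267914296, N(5)=433494437, N(4)=701408733, N(3)=1134903170, N(2)=1836311903, N(1)=2971215073, N(0)=N(2)=1836311903
N(0) = 1836311903


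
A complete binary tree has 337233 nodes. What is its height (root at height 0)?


In a complete binary tree, level k holds nodes 2^k .. 2^(k+1)-1 (1-indexed).
Height = floor(log2(n)) = floor(log2(337233)) = 18
Check: 2^18 = 262144 <= 337233 < 524288 = 2^19


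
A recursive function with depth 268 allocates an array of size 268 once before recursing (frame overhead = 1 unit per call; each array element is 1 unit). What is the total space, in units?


Array allocation: 268 units (allocated once)
Stack frames: 268 deep * 1 per frame = 268 units
Total = 268 + 268 = 536


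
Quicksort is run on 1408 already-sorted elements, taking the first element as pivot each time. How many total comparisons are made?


Sum of comparisons per partition:
1407 + 1406 + ... + 1 + 0
= 1408 * (1408 - 1) / 2
= 1408 * 1407 / 2
= 990528


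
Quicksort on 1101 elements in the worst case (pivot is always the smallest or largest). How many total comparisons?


In the worst case, each partition step picks the worst pivot:
  Partition 1: 1100 comparisons (n-1 elements to compare)
  Partition 2: 1099 comparisons
  Partition 3: 1098 comparisons
  Partition 4: 1097 comparisons
  Partition 5: 1096 comparisons
  ...
  Last partition: 0 comparisons
Total = (n-1) + (n-2) + ... + 1 + 0 = n*(n-1)/2
= 1101*1100/2 = 605550


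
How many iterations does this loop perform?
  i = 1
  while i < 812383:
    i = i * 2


The loop variable doubles each iteration:
i = 1 -> 2 -> 4 -> 8 -> 16 -> 32 -> 64 -> 128 -> 256 -> 512 -> 1024 -> 2048 -> 4096 -> 8192 -> 16384 -> 32768 -> 65536 -> 131072 -> 262144 -> 524288 -> 1048576 (stop, 1048576 >= 812383)
Number of doublings = ceil(log2(812383)) = 20


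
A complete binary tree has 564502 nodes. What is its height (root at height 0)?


In a complete binary tree, level k holds nodes 2^k .. 2^(k+1)-1 (1-indexed).
Height = floor(log2(n)) = floor(log2(564502)) = 19
Check: 2^19 = 524288 <= 564502 < 1048576 = 2^20


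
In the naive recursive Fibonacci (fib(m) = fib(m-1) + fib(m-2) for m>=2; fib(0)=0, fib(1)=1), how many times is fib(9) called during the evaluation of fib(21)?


Let N(m) = number of times fib(m) is called while evaluating fib(21).
N(21) = 1 (the initial call).
N(20) = 1 (only fib(21) calls it).
For 1 <= m <= 19: fib(m) is called by fib(m+1) and fib(m+2), so
  N(m) = N(m+1) + N(m+2).
fib(0) is called only by fib(2), so N(0) = N(2).
Walk down from m=21:
  N(21)=1, N(20)=1, N(19)=2, N(18)=3, N(17)=5, N(16)=8, N(15)=13, N(14)=21, N(13)=34, N(12)=55, N(11)=89, N(10)=144, N(9)=233
N(9) = 233


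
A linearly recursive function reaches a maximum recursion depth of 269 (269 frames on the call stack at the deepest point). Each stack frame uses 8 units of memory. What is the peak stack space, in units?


Maximum recursion depth = 269 frames
Memory per frame = 8 units
Total stack space = depth * frame_size
= 269 * 8 = 2152


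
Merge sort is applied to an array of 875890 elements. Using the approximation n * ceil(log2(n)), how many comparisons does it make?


Merge sort divides the array into halves recursively.
Number of levels = ceil(log2(875890)) = 20
At each level, approximately n = 875890 comparisons are needed for merging.
Total comparisons ~ n * ceil(log2(n)) = 875890 * 20 = 17517800


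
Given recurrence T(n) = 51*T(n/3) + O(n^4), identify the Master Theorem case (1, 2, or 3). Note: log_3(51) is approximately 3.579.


Master Theorem parameters: a=51, b=3, c=4
log_b(a) = 3.579
Compare b^c with a: 3^4 = 81 > 51, so c > log_b(a).
Comparing c=4 vs log_b(a)=3.579:
4 > 3.579 => Case 3
Result: T(n) = O(n^4)
Master Theorem case = 3


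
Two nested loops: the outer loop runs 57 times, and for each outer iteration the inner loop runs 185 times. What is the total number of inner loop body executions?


Outer loop: 57 iterations
Inner loop: 185 iterations per outer iteration
Total = 57 * 185 = 10545


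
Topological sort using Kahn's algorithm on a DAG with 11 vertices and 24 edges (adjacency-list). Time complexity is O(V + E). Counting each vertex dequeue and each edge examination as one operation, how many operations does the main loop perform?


Kahn's algorithm:
  1. Compute in-degrees: O(V + E)
  2. Process queue: each vertex dequeued once (O(V))
     each edge examined once (O(E))
Total = V + E = 11 + 24 = 35


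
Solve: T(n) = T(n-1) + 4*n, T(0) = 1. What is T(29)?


Expanding the recurrence:
T(29) = T(28) + 4*29
       = T(27) + 4*28 + 4*29
       ...
       = T(0) + 4*(1 + 2 + ... + 29)
       = 1 + 4 * 29*30/2
       = 1 + 4 * 435
       = 1 + 1740 = 1741


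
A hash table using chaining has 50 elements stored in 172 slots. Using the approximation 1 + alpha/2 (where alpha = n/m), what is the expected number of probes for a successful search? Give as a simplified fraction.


Load factor alpha = n/m = 50/172
Expected probes = 1 + alpha/2 = 1 + 50/(2*172)
= 1 + 50/344
= 344/344 + 50/344
= 394/344
Simplify: 197/172


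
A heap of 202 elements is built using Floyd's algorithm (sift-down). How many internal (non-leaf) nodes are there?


Leaf nodes occupy roughly half the array.
Sift-down is called for each internal node, starting from the last one.
Internal nodes = floor(n/2) = floor(202/2) = 101


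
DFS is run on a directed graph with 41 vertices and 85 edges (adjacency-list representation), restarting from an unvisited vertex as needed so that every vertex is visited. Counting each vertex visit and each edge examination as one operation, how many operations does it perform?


A full DFS traversal processes each vertex exactly once (push/pop on stack).
Each directed edge is examined once.
V = 41, E = 85
V + E = 126


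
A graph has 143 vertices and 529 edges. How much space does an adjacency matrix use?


Adjacency matrix: V x V grid of entries
Space = V^2 = 143^2 = 143 * 143 = 20449


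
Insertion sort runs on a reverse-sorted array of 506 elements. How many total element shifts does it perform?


Sum of shifts = 1 + 2 + 3 + ... + 505
= 506 * 505 / 2
= 255530 / 2
= 127765


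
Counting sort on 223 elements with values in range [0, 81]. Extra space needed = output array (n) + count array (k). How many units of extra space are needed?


Output array size: 223 (to store sorted result)
Count array size: 82 (one slot per possible value, range 0 to 81)
Total extra space = 223 + 82 = 305


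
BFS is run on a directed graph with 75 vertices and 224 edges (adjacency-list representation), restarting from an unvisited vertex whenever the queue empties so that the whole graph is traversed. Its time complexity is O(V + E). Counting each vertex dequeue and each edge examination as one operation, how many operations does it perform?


A full BFS traversal dequeues each vertex exactly once and examines each directed edge exactly once.
V = 75 (vertex processing cost)
E = 224 (edge examination cost)
Total operations proportional to V + E = 75 + 224 = 299


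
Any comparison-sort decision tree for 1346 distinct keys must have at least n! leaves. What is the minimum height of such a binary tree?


A binary decision tree of height h has at most 2^h leaves and needs at least n! of them, so h >= ceil(log2(n!)).
1346! is far too large to multiply out, so use Stirling's series:
  ln(n!) ~ n ln n - n + (1/2) ln(2 pi n) + 1/(12n)  (error below 1/(360 n^3), negligible here)
  ln(1346) = 7.2048925
  n ln n = 1346 * 7.2048925 = 9697.7853
  (1/2) ln(2 pi * 1346) = (1/2) ln(8457.1674) = 4.5214
  1/(12*1346) = 0.0001
  ln(1346!) ~ 9697.7853 - 1346 + 4.5214 + 0.0001 = 8356.3068
Convert to base 2: log2(1346!) = 8356.3068 / ln 2 = 8356.3068 / 0.69314718 = 12055.6024
ceil(12055.6024) = 12056


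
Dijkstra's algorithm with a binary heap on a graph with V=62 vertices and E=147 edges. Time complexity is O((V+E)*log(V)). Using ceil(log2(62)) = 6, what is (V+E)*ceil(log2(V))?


Dijkstra with a binary heap: each vertex is extracted once, each edge may relax once.
Each heap operation costs O(log V).
V + E = 62 + 147 = 209
ceil(log2(62)) = 6 (since 2^5 = 32 < 62 <= 64 = 2^6)
Total heap work = (V+E) * ceil(log2(V)) = 209 * 6 = 1254


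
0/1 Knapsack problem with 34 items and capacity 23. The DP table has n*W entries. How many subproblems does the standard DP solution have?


The DP table is indexed by (item, capacity).
Rows: 34 items
Columns: 23 capacity values (1 to W)
Total subproblems = 34 * 23 = 782


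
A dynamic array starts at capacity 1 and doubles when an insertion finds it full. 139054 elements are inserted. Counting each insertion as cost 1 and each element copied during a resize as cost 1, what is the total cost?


n = 139054
Insertion costs: 139054
Resizes copy 1, 2, 4, ... up to the largest power of 2 that is <= n-1 = 139053, i.e. 131072.
Copy costs = 1 + 2 + 4 + 8 + 16 + 32 + 64 + 128 + 256 + 512 + 1024 + 2048 + 4096 + 8192 + 16384 + 32768 + 65536 + 131072 = 262143
Total = 139054 + 262143 = 401197


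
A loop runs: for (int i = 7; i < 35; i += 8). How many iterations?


Loop starts at i = 7, increments by 8, stops when i >= 35.
Number of iterations = ceil((35 - 7) / 8)
= ceil(28 / 8)
= 4


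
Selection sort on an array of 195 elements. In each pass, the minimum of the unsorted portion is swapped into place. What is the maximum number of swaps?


Selection sort performs one swap per pass:
  Pass 1: find min in positions 0 to 194, swap with position 0
  Pass 2: find min in positions 1 to 194, swap with position 1
  Pass 3: find min in positions 2 to 194, swap with position 2
  Pass 4: find min in positions 3 to 194, swap with position 3
  Pass 5: find min in positions 4 to 194, swap with position 4
  ... (189 more passes)
Total passes (and swaps) = n - 1 = 195 - 1 = 194


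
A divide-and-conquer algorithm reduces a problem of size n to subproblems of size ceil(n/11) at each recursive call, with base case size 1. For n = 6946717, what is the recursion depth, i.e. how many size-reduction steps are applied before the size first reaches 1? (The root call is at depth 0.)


Each step divides the size by 11 (rounding up); after k steps the size is ceil(n/11^k), which equals 1 exactly when 11^k >= n.
So the depth is the smallest k with 11^k >= 6946717, i.e. ceil(log_11(6946717)).
11^6 = 1771561 < 6946717 <= 19487171 = 11^7
Recursion depth = 7


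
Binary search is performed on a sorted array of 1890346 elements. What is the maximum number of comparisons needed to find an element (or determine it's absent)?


Binary search halves the search space each comparison:
  Step 1: search space = 1890346 -> 945173
  Step 2: search space = 945173 -> 472586
  Step 3: search space = 472586 -> 236293
  Step 4: search space = 236293 -> 118146
  Step 5: search space = 118146 -> 59073
  Step 6: search space = 59073 -> 29536
  Step 7: search space = 29536 -> 14768
  Step 8: search space = 14768 -> 7384
  Step 9: search space = 7384 -> 3692
  Step 10: search space = 3692 -> 1846
  Step 11: search space = 1846 -> 923
  Step 12: search space = 923 -> 461
  Step 13: search space = 461 -> 230
  Step 14: search space = 230 -> 115
  Step 15: search space = 115 -> 57
  Step 16: search space = 57 -> 28
  Step 17: search space = 28 -> 14
  Step 18: search space = 14 -> 7
  Step 19: search space = 7 -> 3
  Step 20: search space = 3 -> 1
  Step 21: search space = 1 (final check)
Maximum comparisons = floor(log2(1890346)) + 1 = 20 + 1 = 21


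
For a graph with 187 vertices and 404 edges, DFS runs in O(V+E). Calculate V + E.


A full DFS traversal visits each vertex once and examines each edge once.
V = 187
E = 404
Sum = 187 + 404 = 591


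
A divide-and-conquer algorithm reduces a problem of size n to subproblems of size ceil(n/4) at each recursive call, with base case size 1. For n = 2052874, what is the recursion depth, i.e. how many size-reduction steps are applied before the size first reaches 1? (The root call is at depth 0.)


Each step divides the size by 4 (rounding up); after k steps the size is ceil(n/4^k), which equals 1 exactly when 4^k >= n.
So the depth is the smallest k with 4^k >= 2052874, i.e. ceil(log_4(2052874)).
4^10 = 1048576 < 2052874 <= 4194304 = 4^11
Recursion depth = 11


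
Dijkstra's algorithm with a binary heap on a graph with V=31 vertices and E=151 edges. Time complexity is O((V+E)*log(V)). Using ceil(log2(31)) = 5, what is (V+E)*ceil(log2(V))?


Dijkstra with a binary heap: each vertex is extracted once, each edge may relax once.
Each heap operation costs O(log V).
V + E = 31 + 151 = 182
ceil(log2(31)) = 5 (since 2^4 = 16 < 31 <= 32 = 2^5)
Total heap work = (V+E) * ceil(log2(V)) = 182 * 5 = 910


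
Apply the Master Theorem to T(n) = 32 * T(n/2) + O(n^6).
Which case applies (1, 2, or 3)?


The Master Theorem: T(n) = a*T(n/b) + O(n^c)
  a = 32, b = 2, c = 6
log_b(a) = log_2(32) = 5
Compare b^c with a: 2^6 = 64 > 32, so c > log_b(a).
Since c > log_b(a), Case 3 applies.
T(n) = O(n^6)
Master Theorem case = 3


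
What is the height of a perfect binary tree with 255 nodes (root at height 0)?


A perfect binary tree with 255 nodes:
  255 = 2^8 - 1
  Levels: 0, 1, ..., 7
  Height = 7


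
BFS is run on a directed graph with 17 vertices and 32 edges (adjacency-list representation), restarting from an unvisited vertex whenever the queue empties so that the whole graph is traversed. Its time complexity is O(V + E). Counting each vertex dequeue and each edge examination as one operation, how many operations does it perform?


A full BFS traversal dequeues each vertex exactly once and examines each directed edge exactly once.
V = 17 (vertex processing cost)
E = 32 (edge examination cost)
Total operations proportional to V + E = 17 + 32 = 49
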